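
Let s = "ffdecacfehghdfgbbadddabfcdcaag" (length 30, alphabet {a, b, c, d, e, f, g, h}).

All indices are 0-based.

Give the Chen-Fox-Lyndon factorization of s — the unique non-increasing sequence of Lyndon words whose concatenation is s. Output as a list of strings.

emit factor 1: 'f' (i=0, period=1)
emit factor 2: 'f' (i=1, period=1)
emit factor 3: 'de' (i=2, period=2)
emit factor 4: 'c' (i=4, period=1)
emit factor 5: 'acfehghdfgbbaddd' (i=5, period=16)
emit factor 6: 'abfcdc' (i=21, period=6)
emit factor 7: 'aag' (i=27, period=3)

["f", "f", "de", "c", "acfehghdfgbbaddd", "abfcdc", "aag"]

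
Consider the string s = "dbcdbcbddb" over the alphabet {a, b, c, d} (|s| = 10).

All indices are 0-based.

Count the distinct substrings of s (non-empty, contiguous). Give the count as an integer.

rank→(start, suffix):
  0 → (9, 'b')
  1 → (4, 'bcbddb')
  2 → (1, 'bcdbcbddb')
  3 → (6, 'bddb')
  4 → (5, 'cbddb')
  5 → (2, 'cdbcbddb')
  6 → (8, 'db')
  7 → (3, 'dbcbddb')
  8 → (0, 'dbcdbcbddb')
  9 → (7, 'ddb')

SA = [9, 4, 1, 6, 5, 2, 8, 3, 0, 7]
i: (SA[i-1],SA[i]) lcp shared
  1: (9,4) 1 'b'
  2: (4,1) 2 'bc'
  3: (1,6) 1 'b'
  4: (6,5) 0 ''
  5: (5,2) 1 'c'
  6: (2,8) 0 ''
  7: (8,3) 2 'db'
  8: (3,0) 3 'dbc'
  9: (0,7) 1 'd'

n(n+1)/2 = 10·11/2 = 55
Σ LCP = 0 + 1 + 2 + 1 + 0 + 1 + 0 + 2 + 3 + 1 = 11
distinct = 55 − 11 = 44

44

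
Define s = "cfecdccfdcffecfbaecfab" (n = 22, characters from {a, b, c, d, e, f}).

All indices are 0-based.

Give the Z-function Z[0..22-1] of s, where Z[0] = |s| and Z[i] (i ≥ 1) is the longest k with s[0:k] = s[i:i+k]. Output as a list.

Z[0]=22
i=1: fresh scan; Z[1]=0
i=2: fresh scan; Z[2]=0
i=3: fresh scan; Z[3]=1 grow→box=[3,4)
i=4: fresh scan; Z[4]=0
i=5: fresh scan; Z[5]=1 grow→box=[5,6)
i=6: fresh scan; Z[6]=2 grow→box=[6,8)
i=7: min(r-i=1, Z[1]=0)=0; Z[7]=0
i=8: fresh scan; Z[8]=0
i=9: fresh scan; Z[9]=2 grow→box=[9,11)
i=10: min(r-i=1, Z[1]=0)=0; Z[10]=0
i=11: fresh scan; Z[11]=0
i=12: fresh scan; Z[12]=0
i=13: fresh scan; Z[13]=2 grow→box=[13,15)
i=14: min(r-i=1, Z[1]=0)=0; Z[14]=0
i=15: fresh scan; Z[15]=0
i=16: fresh scan; Z[16]=0
i=17: fresh scan; Z[17]=0
i=18: fresh scan; Z[18]=2 grow→box=[18,20)
i=19: min(r-i=1, Z[1]=0)=0; Z[19]=0
i=20: fresh scan; Z[20]=0
i=21: fresh scan; Z[21]=0

[22, 0, 0, 1, 0, 1, 2, 0, 0, 2, 0, 0, 0, 2, 0, 0, 0, 0, 2, 0, 0, 0]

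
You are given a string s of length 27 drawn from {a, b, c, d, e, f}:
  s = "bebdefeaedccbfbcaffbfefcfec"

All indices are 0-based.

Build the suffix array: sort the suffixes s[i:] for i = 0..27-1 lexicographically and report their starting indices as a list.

rank→(start, suffix):
  0 → (7, 'aedccbfbcaffbfefcfec')
  1 → (16, 'affbfefcfec')
  2 → (14, 'bcaffbfefcfec')
  3 → (2, 'bdefeaedccbfbcaffbfefcfec')
  4 → (0, 'bebdefeaedccbfbcaffbfefcfec')
  5 → (12, 'bfbcaffbfefcfec')
  6 → (19, 'bfefcfec')
  7 → (26, 'c')
  8 → (15, 'caffbfefcfec')
  9 → (11, 'cbfbcaffbfefcfec')
  10 → (10, 'ccbfbcaffbfefcfec')
  11 → (23, 'cfec')
  12 → (9, 'dccbfbcaffbfefcfec')
  13 → (3, 'defeaedccbfbcaffbfefcfec')
  14 → (6, 'eaedccbfbcaffbfefcfec')
  15 → (1, 'ebdefeaedccbfbcaffbfefcfec')
  16 → (25, 'ec')
  17 → (8, 'edccbfbcaffbfefcfec')
  18 → (21, 'efcfec')
  19 → (4, 'efeaedccbfbcaffbfefcfec')
  20 → (13, 'fbcaffbfefcfec')
  21 → (18, 'fbfefcfec')
  22 → (22, 'fcfec')
  23 → (5, 'feaedccbfbcaffbfefcfec')
  24 → (24, 'fec')
  25 → (20, 'fefcfec')
  26 → (17, 'ffbfefcfec')

[7, 16, 14, 2, 0, 12, 19, 26, 15, 11, 10, 23, 9, 3, 6, 1, 25, 8, 21, 4, 13, 18, 22, 5, 24, 20, 17]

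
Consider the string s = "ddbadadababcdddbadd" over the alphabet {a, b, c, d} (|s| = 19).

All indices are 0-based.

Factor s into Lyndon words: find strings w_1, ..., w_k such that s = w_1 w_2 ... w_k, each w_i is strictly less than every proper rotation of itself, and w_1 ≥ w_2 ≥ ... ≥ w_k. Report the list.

["d", "d", "b", "ad", "ad", "ababcdddbadd"]

emit factor 1: 'd' (i=0, period=1)
emit factor 2: 'd' (i=1, period=1)
emit factor 3: 'b' (i=2, period=1)
emit factor 4: 'ad' (i=3, period=2)
emit factor 5: 'ad' (i=5, period=2)
emit factor 6: 'ababcdddbadd' (i=7, period=12)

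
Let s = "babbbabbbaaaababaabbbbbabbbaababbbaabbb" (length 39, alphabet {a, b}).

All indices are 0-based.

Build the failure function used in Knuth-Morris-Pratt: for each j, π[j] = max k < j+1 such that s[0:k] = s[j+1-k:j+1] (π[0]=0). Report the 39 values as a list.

[0, 0, 1, 1, 1, 2, 3, 4, 5, 6, 0, 0, 0, 1, 2, 3, 2, 0, 1, 1, 1, 1, 1, 2, 3, 4, 5, 6, 0, 1, 2, 3, 4, 5, 6, 0, 1, 1, 1]

π[0] = 0
j=1 s[j]='a': π[1]=0 (border '')
j=2 s[j]='b': π[2]=1 (border 'b')
j=3 s[j]='b': k: 1→0; π[3]=1 (border 'b')
j=4 s[j]='b': k: 1→0; π[4]=1 (border 'b')
j=5 s[j]='a': π[5]=2 (border 'ba')
j=6 s[j]='b': π[6]=3 (border 'bab')
j=7 s[j]='b': π[7]=4 (border 'babb')
j=8 s[j]='b': π[8]=5 (border 'babbb')
j=9 s[j]='a': π[9]=6 (border 'babbba')
j=10 s[j]='a': k: 6→2→0; π[10]=0 (border '')
j=11 s[j]='a': π[11]=0 (border '')
j=12 s[j]='a': π[12]=0 (border '')
j=13 s[j]='b': π[13]=1 (border 'b')
j=14 s[j]='a': π[14]=2 (border 'ba')
j=15 s[j]='b': π[15]=3 (border 'bab')
j=16 s[j]='a': k: 3→1; π[16]=2 (border 'ba')
j=17 s[j]='a': k: 2→0; π[17]=0 (border '')
j=18 s[j]='b': π[18]=1 (border 'b')
j=19 s[j]='b': k: 1→0; π[19]=1 (border 'b')
j=20 s[j]='b': k: 1→0; π[20]=1 (border 'b')
j=21 s[j]='b': k: 1→0; π[21]=1 (border 'b')
j=22 s[j]='b': k: 1→0; π[22]=1 (border 'b')
j=23 s[j]='a': π[23]=2 (border 'ba')
j=24 s[j]='b': π[24]=3 (border 'bab')
j=25 s[j]='b': π[25]=4 (border 'babb')
j=26 s[j]='b': π[26]=5 (border 'babbb')
j=27 s[j]='a': π[27]=6 (border 'babbba')
j=28 s[j]='a': k: 6→2→0; π[28]=0 (border '')
j=29 s[j]='b': π[29]=1 (border 'b')
j=30 s[j]='a': π[30]=2 (border 'ba')
j=31 s[j]='b': π[31]=3 (border 'bab')
j=32 s[j]='b': π[32]=4 (border 'babb')
j=33 s[j]='b': π[33]=5 (border 'babbb')
j=34 s[j]='a': π[34]=6 (border 'babbba')
j=35 s[j]='a': k: 6→2→0; π[35]=0 (border '')
j=36 s[j]='b': π[36]=1 (border 'b')
j=37 s[j]='b': k: 1→0; π[37]=1 (border 'b')
j=38 s[j]='b': k: 1→0; π[38]=1 (border 'b')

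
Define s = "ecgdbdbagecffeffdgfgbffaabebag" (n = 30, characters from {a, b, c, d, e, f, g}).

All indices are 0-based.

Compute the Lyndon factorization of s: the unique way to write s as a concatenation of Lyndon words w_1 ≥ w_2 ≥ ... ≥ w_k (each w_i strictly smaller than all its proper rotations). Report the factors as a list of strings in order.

emit factor 1: 'e' (i=0, period=1)
emit factor 2: 'cgd' (i=1, period=3)
emit factor 3: 'bd' (i=4, period=2)
emit factor 4: 'b' (i=6, period=1)
emit factor 5: 'agecffeffdgfgbff' (i=7, period=16)
emit factor 6: 'aabebag' (i=23, period=7)

["e", "cgd", "bd", "b", "agecffeffdgfgbff", "aabebag"]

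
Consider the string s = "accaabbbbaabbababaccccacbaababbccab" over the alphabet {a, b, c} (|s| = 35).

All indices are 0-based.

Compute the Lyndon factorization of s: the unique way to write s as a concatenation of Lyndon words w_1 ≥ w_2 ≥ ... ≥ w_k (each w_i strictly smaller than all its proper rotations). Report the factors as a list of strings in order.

["acc", "aabbbb", "aabbababaccccacb", "aababbccab"]

emit factor 1: 'acc' (i=0, period=3)
emit factor 2: 'aabbbb' (i=3, period=6)
emit factor 3: 'aabbababaccccacb' (i=9, period=16)
emit factor 4: 'aababbccab' (i=25, period=10)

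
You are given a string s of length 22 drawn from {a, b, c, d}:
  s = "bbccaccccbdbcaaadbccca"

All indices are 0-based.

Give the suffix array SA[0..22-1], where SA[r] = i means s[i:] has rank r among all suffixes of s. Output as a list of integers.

[21, 13, 14, 4, 15, 0, 11, 1, 17, 9, 20, 12, 3, 8, 19, 2, 7, 18, 6, 5, 10, 16]

rank→(start, suffix):
  0 → (21, 'a')
  1 → (13, 'aaadbccca')
  2 → (14, 'aadbccca')
  3 → (4, 'accccbdbcaaadbccca')
  4 → (15, 'adbccca')
  5 → (0, 'bbccaccccbdbcaaadbccca')
  6 → (11, 'bcaaadbccca')
  7 → (1, 'bccaccccbdbcaaadbccca')
  8 → (17, 'bccca')
  9 → (9, 'bdbcaaadbccca')
  10 → (20, 'ca')
  11 → (12, 'caaadbccca')
  12 → (3, 'caccccbdbcaaadbccca')
  13 → (8, 'cbdbcaaadbccca')
  14 → (19, 'cca')
  15 → (2, 'ccaccccbdbcaaadbccca')
  16 → (7, 'ccbdbcaaadbccca')
  17 → (18, 'ccca')
  18 → (6, 'cccbdbcaaadbccca')
  19 → (5, 'ccccbdbcaaadbccca')
  20 → (10, 'dbcaaadbccca')
  21 → (16, 'dbccca')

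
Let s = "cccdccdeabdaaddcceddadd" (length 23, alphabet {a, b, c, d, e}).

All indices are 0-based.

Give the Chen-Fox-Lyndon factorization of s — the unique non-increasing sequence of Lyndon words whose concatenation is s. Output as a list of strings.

["cccdccde", "abd", "aaddcceddadd"]

emit factor 1: 'cccdccde' (i=0, period=8)
emit factor 2: 'abd' (i=8, period=3)
emit factor 3: 'aaddcceddadd' (i=11, period=12)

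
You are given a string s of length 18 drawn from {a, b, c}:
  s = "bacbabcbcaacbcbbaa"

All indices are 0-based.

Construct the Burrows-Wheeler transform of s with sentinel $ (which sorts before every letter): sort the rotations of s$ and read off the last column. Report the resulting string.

rank  rotation             last
    0  $bacbabcbcaacbcbbaa  a
    1  a$bacbabcbcaacbcbba  a
    2  aa$bacbabcbcaacbcbb  b
    3  aacbcbbaa$bacbabcbc  c
    4  abcbcaacbcbbaa$bacb  b
    5  acbabcbcaacbcbbaa$b  b
    6  acbcbbaa$bacbabcbca  a
    7  baa$bacbabcbcaacbcb  b
    8  babcbcaacbcbbaa$bac  c
    9  bacbabcbcaacbcbbaa$  $
   10  bbaa$bacbabcbcaacbc  c
   11  bcaacbcbbaa$bacbabc  c
   12  bcbbaa$bacbabcbcaac  c
   13  bcbcaacbcbbaa$bacba  a
   14  caacbcbbaa$bacbabcb  b
   15  cbabcbcaacbcbbaa$ba  a
   16  cbbaa$bacbabcbcaacb  b
   17  cbcaacbcbbaa$bacbab  b
   18  cbcbbaa$bacbabcbcaa  a

aabcbbabc$cccababba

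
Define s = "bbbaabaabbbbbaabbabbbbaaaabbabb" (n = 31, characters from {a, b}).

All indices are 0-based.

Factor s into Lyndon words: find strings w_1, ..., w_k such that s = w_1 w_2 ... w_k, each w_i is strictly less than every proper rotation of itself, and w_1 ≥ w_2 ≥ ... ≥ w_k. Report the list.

["b", "b", "b", "aabaabbbbbaabbabbbb", "aaaabbabb"]

emit factor 1: 'b' (i=0, period=1)
emit factor 2: 'b' (i=1, period=1)
emit factor 3: 'b' (i=2, period=1)
emit factor 4: 'aabaabbbbbaabbabbbb' (i=3, period=19)
emit factor 5: 'aaaabbabb' (i=22, period=9)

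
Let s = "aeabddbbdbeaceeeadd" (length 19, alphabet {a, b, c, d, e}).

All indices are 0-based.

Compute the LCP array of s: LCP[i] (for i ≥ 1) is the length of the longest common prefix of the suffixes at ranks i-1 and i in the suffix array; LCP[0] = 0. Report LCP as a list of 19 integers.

[0, 1, 1, 1, 0, 1, 2, 1, 0, 0, 1, 2, 1, 2, 0, 2, 2, 1, 2]

sorted suffixes:
  #0 SA[0]=2  'abddbbdbeaceeeadd'
  #1 SA[1]=11  'aceeeadd'
  #2 SA[2]=16  'add'
  #3 SA[3]=0  'aeabddbbdbeaceeeadd'
  #4 SA[4]=6  'bbdbeaceeeadd'
  #5 SA[5]=7  'bdbeaceeeadd'
  #6 SA[6]=3  'bddbbdbeaceeeadd'
  #7 SA[7]=9  'beaceeeadd'
  #8 SA[8]=12  'ceeeadd'
  #9 SA[9]=18  'd'
  #10 SA[10]=5  'dbbdbeaceeeadd'
  #11 SA[11]=8  'dbeaceeeadd'
  #12 SA[12]=17  'dd'
  #13 SA[13]=4  'ddbbdbeaceeeadd'
  #14 SA[14]=1  'eabddbbdbeaceeeadd'
  #15 SA[15]=10  'eaceeeadd'
  #16 SA[16]=15  'eadd'
  #17 SA[17]=14  'eeadd'
  #18 SA[18]=13  'eeeadd'

SA = [2, 11, 16, 0, 6, 7, 3, 9, 12, 18, 5, 8, 17, 4, 1, 10, 15, 14, 13]
i: (SA[i-1],SA[i]) lcp shared
  1: (2,11) 1 'a'
  2: (11,16) 1 'a'
  3: (16,0) 1 'a'
  4: (0,6) 0 ''
  5: (6,7) 1 'b'
  6: (7,3) 2 'bd'
  7: (3,9) 1 'b'
  8: (9,12) 0 ''
  9: (12,18) 0 ''
  10: (18,5) 1 'd'
  11: (5,8) 2 'db'
  12: (8,17) 1 'd'
  13: (17,4) 2 'dd'
  14: (4,1) 0 ''
  15: (1,10) 2 'ea'
  16: (10,15) 2 'ea'
  17: (15,14) 1 'e'
  18: (14,13) 2 'ee'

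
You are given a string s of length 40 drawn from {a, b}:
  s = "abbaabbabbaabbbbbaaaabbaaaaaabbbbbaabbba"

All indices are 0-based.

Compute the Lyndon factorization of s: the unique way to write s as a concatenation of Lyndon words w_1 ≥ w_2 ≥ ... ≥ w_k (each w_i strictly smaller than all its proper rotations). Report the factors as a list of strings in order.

emit factor 1: 'abb' (i=0, period=3)
emit factor 2: 'aabbabbaabbbbb' (i=3, period=14)
emit factor 3: 'aaaabb' (i=17, period=6)
emit factor 4: 'aaaaaabbbbbaabbb' (i=23, period=16)
emit factor 5: 'a' (i=39, period=1)

["abb", "aabbabbaabbbbb", "aaaabb", "aaaaaabbbbbaabbb", "a"]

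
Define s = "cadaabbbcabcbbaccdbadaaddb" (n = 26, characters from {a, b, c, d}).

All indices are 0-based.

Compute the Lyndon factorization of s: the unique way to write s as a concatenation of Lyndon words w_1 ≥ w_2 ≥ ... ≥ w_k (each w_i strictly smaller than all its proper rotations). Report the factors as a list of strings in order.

emit factor 1: 'c' (i=0, period=1)
emit factor 2: 'ad' (i=1, period=2)
emit factor 3: 'aabbbcabcbbaccdbadaaddb' (i=3, period=23)

["c", "ad", "aabbbcabcbbaccdbadaaddb"]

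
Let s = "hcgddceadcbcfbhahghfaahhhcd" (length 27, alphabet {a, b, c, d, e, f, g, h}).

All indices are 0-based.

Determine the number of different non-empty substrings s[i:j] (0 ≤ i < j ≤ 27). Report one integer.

355

rank | idx | suffix
   0 |  20 | aahhhcd
   1 |   7 | adcbcfbhahghfaahhhcd
   2 |  15 | ahghfaahhhcd
   3 |  21 | ahhhcd
   4 |  10 | bcfbhahghfaahhhcd
   5 |  13 | bhahghfaahhhcd
   6 |   9 | cbcfbhahghfaahhhcd
   7 |  25 | cd
   8 |   5 | ceadcbcfbhahghfaahhhcd
   9 |  11 | cfbhahghfaahhhcd
  10 |   1 | cgddceadcbcfbhahghfaahhhcd
  11 |  26 | d
  12 |   8 | dcbcfbhahghfaahhhcd
  13 |   4 | dceadcbcfbhahghfaahhhcd
  14 |   3 | ddceadcbcfbhahghfaahhhcd
  15 |   6 | eadcbcfbhahghfaahhhcd
  16 |  19 | faahhhcd
  17 |  12 | fbhahghfaahhhcd
  18 |   2 | gddceadcbcfbhahghfaahhhcd
  19 |  17 | ghfaahhhcd
  20 |  14 | hahghfaahhhcd
  21 |  24 | hcd
  22 |   0 | hcgddceadcbcfbhahghfaahhhcd
  23 |  18 | hfaahhhcd
  24 |  16 | hghfaahhhcd
  25 |  23 | hhcd
  26 |  22 | hhhcd

SA = [20, 7, 15, 21, 10, 13, 9, 25, 5, 11, 1, 26, 8, 4, 3, 6, 19, 12, 2, 17, 14, 24, 0, 18, 16, 23, 22]
i: (SA[i-1],SA[i]) lcp shared
  1: (20,7) 1 'a'
  2: (7,15) 1 'a'
  3: (15,21) 2 'ah'
  4: (21,10) 0 ''
  5: (10,13) 1 'b'
  6: (13,9) 0 ''
  7: (9,25) 1 'c'
  8: (25,5) 1 'c'
  9: (5,11) 1 'c'
  10: (11,1) 1 'c'
  11: (1,26) 0 ''
  12: (26,8) 1 'd'
  13: (8,4) 2 'dc'
  14: (4,3) 1 'd'
  15: (3,6) 0 ''
  16: (6,19) 0 ''
  17: (19,12) 1 'f'
  18: (12,2) 0 ''
  19: (2,17) 1 'g'
  20: (17,14) 0 ''
  21: (14,24) 1 'h'
  22: (24,0) 2 'hc'
  23: (0,18) 1 'h'
  24: (18,16) 1 'h'
  25: (16,23) 1 'h'
  26: (23,22) 2 'hh'

n(n+1)/2 = 27·28/2 = 378
Σ LCP = 0 + 1 + 1 + 2 + 0 + 1 + 0 + 1 + 1 + 1 + 1 + 0 + 1 + 2 + 1 + 0 + 0 + 1 + 0 + 1 + 0 + 1 + 2 + 1 + 1 + 1 + 2 = 23
distinct = 378 − 23 = 355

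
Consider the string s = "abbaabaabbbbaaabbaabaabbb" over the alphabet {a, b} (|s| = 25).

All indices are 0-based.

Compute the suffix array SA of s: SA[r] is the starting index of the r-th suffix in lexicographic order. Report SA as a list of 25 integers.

rank→(start, suffix):
  0 → (12, 'aaabbaabaabbb')
  1 → (17, 'aabaabbb')
  2 → (3, 'aabaabbbbaaabbaabaabbb')
  3 → (13, 'aabbaabaabbb')
  4 → (20, 'aabbb')
  5 → (6, 'aabbbbaaabbaabaabbb')
  6 → (18, 'abaabbb')
  7 → (4, 'abaabbbbaaabbaabaabbb')
  8 → (14, 'abbaabaabbb')
  9 → (0, 'abbaabaabbbbaaabbaabaabbb')
  10 → (21, 'abbb')
  11 → (7, 'abbbbaaabbaabaabbb')
  12 → (24, 'b')
  13 → (11, 'baaabbaabaabbb')
  14 → (16, 'baabaabbb')
  15 → (2, 'baabaabbbbaaabbaabaabbb')
  16 → (19, 'baabbb')
  17 → (5, 'baabbbbaaabbaabaabbb')
  18 → (23, 'bb')
  19 → (10, 'bbaaabbaabaabbb')
  20 → (15, 'bbaabaabbb')
  21 → (1, 'bbaabaabbbbaaabbaabaabbb')
  22 → (22, 'bbb')
  23 → (9, 'bbbaaabbaabaabbb')
  24 → (8, 'bbbbaaabbaabaabbb')

[12, 17, 3, 13, 20, 6, 18, 4, 14, 0, 21, 7, 24, 11, 16, 2, 19, 5, 23, 10, 15, 1, 22, 9, 8]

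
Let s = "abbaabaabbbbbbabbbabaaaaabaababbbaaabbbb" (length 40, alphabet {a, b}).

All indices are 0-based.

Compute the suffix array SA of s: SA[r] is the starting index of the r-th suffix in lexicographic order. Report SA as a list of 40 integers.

[20, 21, 22, 33, 23, 3, 26, 34, 6, 18, 24, 4, 27, 0, 29, 14, 35, 7, 39, 19, 32, 2, 25, 5, 17, 28, 13, 38, 31, 1, 16, 12, 37, 30, 15, 11, 36, 10, 9, 8]

sorted suffixes:
  #0 SA[0]=20  'aaaaabaababbbaaabbbb'
  #1 SA[1]=21  'aaaabaababbbaaabbbb'
  #2 SA[2]=22  'aaabaababbbaaabbbb'
  #3 SA[3]=33  'aaabbbb'
  #4 SA[4]=23  'aabaababbbaaabbbb'
  #5 SA[5]=3  'aabaabbbbbbabbbabaaaaabaababbbaaabbbb'
  #6 SA[6]=26  'aababbbaaabbbb'
  #7 SA[7]=34  'aabbbb'
  #8 SA[8]=6  'aabbbbbbabbbabaaaaabaababbbaaabbbb'
  #9 SA[9]=18  'abaaaaabaababbbaaabbbb'
  #10 SA[10]=24  'abaababbbaaabbbb'
  #11 SA[11]=4  'abaabbbbbbabbbabaaaaabaababbbaaabbbb'
  #12 SA[12]=27  'ababbbaaabbbb'
  #13 SA[13]=0  'abbaabaabbbbbbabbbabaaaaabaababbbaaabbbb'
  #14 SA[14]=29  'abbbaaabbbb'
  #15 SA[15]=14  'abbbabaaaaabaababbbaaabbbb'
  #16 SA[16]=35  'abbbb'
  #17 SA[17]=7  'abbbbbbabbbabaaaaabaababbbaaabbbb'
  #18 SA[18]=39  'b'
  #19 SA[19]=19  'baaaaabaababbbaaabbbb'
  #20 SA[20]=32  'baaabbbb'
  #21 SA[21]=2  'baabaabbbbbbabbbabaaaaabaababbbaaabbbb'
  #22 SA[22]=25  'baababbbaaabbbb'
  #23 SA[23]=5  'baabbbbbbabbbabaaaaabaababbbaaabbbb'
  #24 SA[24]=17  'babaaaaabaababbbaaabbbb'
  #25 SA[25]=28  'babbbaaabbbb'
  #26 SA[26]=13  'babbbabaaaaabaababbbaaabbbb'
  #27 SA[27]=38  'bb'
  #28 SA[28]=31  'bbaaabbbb'
  #29 SA[29]=1  'bbaabaabbbbbbabbbabaaaaabaababbbaaabbbb'
  #30 SA[30]=16  'bbabaaaaabaababbbaaabbbb'
  #31 SA[31]=12  'bbabbbabaaaaabaababbbaaabbbb'
  #32 SA[32]=37  'bbb'
  #33 SA[33]=30  'bbbaaabbbb'
  #34 SA[34]=15  'bbbabaaaaabaababbbaaabbbb'
  #35 SA[35]=11  'bbbabbbabaaaaabaababbbaaabbbb'
  #36 SA[36]=36  'bbbb'
  #37 SA[37]=10  'bbbbabbbabaaaaabaababbbaaabbbb'
  #38 SA[38]=9  'bbbbbabbbabaaaaabaababbbaaabbbb'
  #39 SA[39]=8  'bbbbbbabbbabaaaaabaababbbaaabbbb'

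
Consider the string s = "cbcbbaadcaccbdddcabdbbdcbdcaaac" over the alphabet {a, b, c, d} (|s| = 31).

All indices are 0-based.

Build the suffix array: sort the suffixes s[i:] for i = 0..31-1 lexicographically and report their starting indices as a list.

sorted suffixes:
  #0 SA[0]=27  'aaac'
  #1 SA[1]=28  'aac'
  #2 SA[2]=5  'aadcaccbdddcabdbbdcbdcaaac'
  #3 SA[3]=17  'abdbbdcbdcaaac'
  #4 SA[4]=29  'ac'
  #5 SA[5]=9  'accbdddcabdbbdcbdcaaac'
  #6 SA[6]=6  'adcaccbdddcabdbbdcbdcaaac'
  #7 SA[7]=4  'baadcaccbdddcabdbbdcbdcaaac'
  #8 SA[8]=3  'bbaadcaccbdddcabdbbdcbdcaaac'
  #9 SA[9]=20  'bbdcbdcaaac'
  #10 SA[10]=1  'bcbbaadcaccbdddcabdbbdcbdcaaac'
  #11 SA[11]=18  'bdbbdcbdcaaac'
  #12 SA[12]=24  'bdcaaac'
  #13 SA[13]=21  'bdcbdcaaac'
  #14 SA[14]=12  'bdddcabdbbdcbdcaaac'
  #15 SA[15]=30  'c'
  #16 SA[16]=26  'caaac'
  #17 SA[17]=16  'cabdbbdcbdcaaac'
  #18 SA[18]=8  'caccbdddcabdbbdcbdcaaac'
  #19 SA[19]=2  'cbbaadcaccbdddcabdbbdcbdcaaac'
  #20 SA[20]=0  'cbcbbaadcaccbdddcabdbbdcbdcaaac'
  #21 SA[21]=23  'cbdcaaac'
  #22 SA[22]=11  'cbdddcabdbbdcbdcaaac'
  #23 SA[23]=10  'ccbdddcabdbbdcbdcaaac'
  #24 SA[24]=19  'dbbdcbdcaaac'
  #25 SA[25]=25  'dcaaac'
  #26 SA[26]=15  'dcabdbbdcbdcaaac'
  #27 SA[27]=7  'dcaccbdddcabdbbdcbdcaaac'
  #28 SA[28]=22  'dcbdcaaac'
  #29 SA[29]=14  'ddcabdbbdcbdcaaac'
  #30 SA[30]=13  'dddcabdbbdcbdcaaac'

[27, 28, 5, 17, 29, 9, 6, 4, 3, 20, 1, 18, 24, 21, 12, 30, 26, 16, 8, 2, 0, 23, 11, 10, 19, 25, 15, 7, 22, 14, 13]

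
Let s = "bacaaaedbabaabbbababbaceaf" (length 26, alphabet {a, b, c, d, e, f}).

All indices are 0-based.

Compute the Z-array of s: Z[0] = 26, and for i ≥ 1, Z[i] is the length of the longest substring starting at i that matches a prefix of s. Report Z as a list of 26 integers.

[26, 0, 0, 0, 0, 0, 0, 0, 2, 0, 2, 0, 0, 1, 1, 2, 0, 2, 0, 1, 3, 0, 0, 0, 0, 0]

Z[0]=26
i=1: i≥r, start 0; Z[1]=0
i=2: i≥r, start 0; Z[2]=0
i=3: i≥r, start 0; Z[3]=0
i=4: i≥r, start 0; Z[4]=0
i=5: i≥r, start 0; Z[5]=0
i=6: i≥r, start 0; Z[6]=0
i=7: i≥r, start 0; Z[7]=0
i=8: i≥r, start 0; Z[8]=2 grow→box=[8,10)
i=9: min(r-i=1, Z[1]=0)=0; Z[9]=0
i=10: i≥r, start 0; Z[10]=2 grow→box=[10,12)
i=11: min(r-i=1, Z[1]=0)=0; Z[11]=0
i=12: i≥r, start 0; Z[12]=0
i=13: i≥r, start 0; Z[13]=1 grow→box=[13,14)
i=14: i≥r, start 0; Z[14]=1 grow→box=[14,15)
i=15: i≥r, start 0; Z[15]=2 grow→box=[15,17)
i=16: min(r-i=1, Z[1]=0)=0; Z[16]=0
i=17: i≥r, start 0; Z[17]=2 grow→box=[17,19)
i=18: min(r-i=1, Z[1]=0)=0; Z[18]=0
i=19: i≥r, start 0; Z[19]=1 grow→box=[19,20)
i=20: i≥r, start 0; Z[20]=3 grow→box=[20,23)
i=21: min(r-i=2, Z[1]=0)=0; Z[21]=0
i=22: min(r-i=1, Z[2]=0)=0; Z[22]=0
i=23: i≥r, start 0; Z[23]=0
i=24: i≥r, start 0; Z[24]=0
i=25: i≥r, start 0; Z[25]=0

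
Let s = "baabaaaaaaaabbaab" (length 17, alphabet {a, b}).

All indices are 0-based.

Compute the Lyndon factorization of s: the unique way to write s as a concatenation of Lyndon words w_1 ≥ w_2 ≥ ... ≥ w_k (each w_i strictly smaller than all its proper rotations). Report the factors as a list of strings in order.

emit factor 1: 'b' (i=0, period=1)
emit factor 2: 'aab' (i=1, period=3)
emit factor 3: 'aaaaaaaabbaab' (i=4, period=13)

["b", "aab", "aaaaaaaabbaab"]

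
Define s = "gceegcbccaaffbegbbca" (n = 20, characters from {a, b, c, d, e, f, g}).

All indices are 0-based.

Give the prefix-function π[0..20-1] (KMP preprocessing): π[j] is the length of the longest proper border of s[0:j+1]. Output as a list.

π[0] = 0
j=1 s[j]='c': π[1]=0 (border '')
j=2 s[j]='e': π[2]=0 (border '')
j=3 s[j]='e': π[3]=0 (border '')
j=4 s[j]='g': π[4]=1 (border 'g')
j=5 s[j]='c': π[5]=2 (border 'gc')
j=6 s[j]='b': k: 2→0; π[6]=0 (border '')
j=7 s[j]='c': π[7]=0 (border '')
j=8 s[j]='c': π[8]=0 (border '')
j=9 s[j]='a': π[9]=0 (border '')
j=10 s[j]='a': π[10]=0 (border '')
j=11 s[j]='f': π[11]=0 (border '')
j=12 s[j]='f': π[12]=0 (border '')
j=13 s[j]='b': π[13]=0 (border '')
j=14 s[j]='e': π[14]=0 (border '')
j=15 s[j]='g': π[15]=1 (border 'g')
j=16 s[j]='b': k: 1→0; π[16]=0 (border '')
j=17 s[j]='b': π[17]=0 (border '')
j=18 s[j]='c': π[18]=0 (border '')
j=19 s[j]='a': π[19]=0 (border '')

[0, 0, 0, 0, 1, 2, 0, 0, 0, 0, 0, 0, 0, 0, 0, 1, 0, 0, 0, 0]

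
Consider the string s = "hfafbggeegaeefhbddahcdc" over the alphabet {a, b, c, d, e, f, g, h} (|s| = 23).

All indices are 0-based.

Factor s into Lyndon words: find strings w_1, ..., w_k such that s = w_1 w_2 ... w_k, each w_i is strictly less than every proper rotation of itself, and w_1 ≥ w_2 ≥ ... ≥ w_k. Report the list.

["h", "f", "afbggeeg", "aeefhbddahcdc"]

emit factor 1: 'h' (i=0, period=1)
emit factor 2: 'f' (i=1, period=1)
emit factor 3: 'afbggeeg' (i=2, period=8)
emit factor 4: 'aeefhbddahcdc' (i=10, period=13)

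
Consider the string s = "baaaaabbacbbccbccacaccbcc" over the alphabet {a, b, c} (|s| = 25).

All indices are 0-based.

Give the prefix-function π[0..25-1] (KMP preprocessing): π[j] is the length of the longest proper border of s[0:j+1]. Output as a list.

π[0] = 0
j=1 s[j]='a': π[1]=0 (border '')
j=2 s[j]='a': π[2]=0 (border '')
j=3 s[j]='a': π[3]=0 (border '')
j=4 s[j]='a': π[4]=0 (border '')
j=5 s[j]='a': π[5]=0 (border '')
j=6 s[j]='b': π[6]=1 (border 'b')
j=7 s[j]='b': k: 1→0; π[7]=1 (border 'b')
j=8 s[j]='a': π[8]=2 (border 'ba')
j=9 s[j]='c': k: 2→0; π[9]=0 (border '')
j=10 s[j]='b': π[10]=1 (border 'b')
j=11 s[j]='b': k: 1→0; π[11]=1 (border 'b')
j=12 s[j]='c': k: 1→0; π[12]=0 (border '')
j=13 s[j]='c': π[13]=0 (border '')
j=14 s[j]='b': π[14]=1 (border 'b')
j=15 s[j]='c': k: 1→0; π[15]=0 (border '')
j=16 s[j]='c': π[16]=0 (border '')
j=17 s[j]='a': π[17]=0 (border '')
j=18 s[j]='c': π[18]=0 (border '')
j=19 s[j]='a': π[19]=0 (border '')
j=20 s[j]='c': π[20]=0 (border '')
j=21 s[j]='c': π[21]=0 (border '')
j=22 s[j]='b': π[22]=1 (border 'b')
j=23 s[j]='c': k: 1→0; π[23]=0 (border '')
j=24 s[j]='c': π[24]=0 (border '')

[0, 0, 0, 0, 0, 0, 1, 1, 2, 0, 1, 1, 0, 0, 1, 0, 0, 0, 0, 0, 0, 0, 1, 0, 0]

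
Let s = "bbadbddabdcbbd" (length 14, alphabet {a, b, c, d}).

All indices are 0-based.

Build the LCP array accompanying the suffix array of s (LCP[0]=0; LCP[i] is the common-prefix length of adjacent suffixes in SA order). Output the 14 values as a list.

[0, 1, 0, 1, 2, 1, 2, 2, 0, 0, 1, 1, 1, 1]

rank | idx | suffix
   0 |   7 | abdcbbd
   1 |   2 | adbddabdcbbd
   2 |   1 | badbddabdcbbd
   3 |   0 | bbadbddabdcbbd
   4 |  11 | bbd
   5 |  12 | bd
   6 |   8 | bdcbbd
   7 |   4 | bddabdcbbd
   8 |  10 | cbbd
   9 |  13 | d
  10 |   6 | dabdcbbd
  11 |   3 | dbddabdcbbd
  12 |   9 | dcbbd
  13 |   5 | ddabdcbbd

SA = [7, 2, 1, 0, 11, 12, 8, 4, 10, 13, 6, 3, 9, 5]
rank  pair      lcp
   1  s[7:],s[2:]  1  'a'
   2  s[2:],s[1:]  0  ''
   3  s[1:],s[0:]  1  'b'
   4  s[0:],s[11:]  2  'bb'
   5  s[11:],s[12:]  1  'b'
   6  s[12:],s[8:]  2  'bd'
   7  s[8:],s[4:]  2  'bd'
   8  s[4:],s[10:]  0  ''
   9  s[10:],s[13:]  0  ''
  10  s[13:],s[6:]  1  'd'
  11  s[6:],s[3:]  1  'd'
  12  s[3:],s[9:]  1  'd'
  13  s[9:],s[5:]  1  'd'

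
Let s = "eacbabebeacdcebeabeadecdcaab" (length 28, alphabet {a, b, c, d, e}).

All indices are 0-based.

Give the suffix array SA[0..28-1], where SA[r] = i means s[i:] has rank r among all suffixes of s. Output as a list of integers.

[25, 26, 16, 4, 1, 9, 19, 27, 3, 14, 7, 17, 5, 24, 2, 22, 10, 12, 23, 11, 20, 15, 0, 8, 18, 13, 6, 21]

rank | idx | suffix
   0 |  25 | aab
   1 |  26 | ab
   2 |  16 | abeadecdcaab
   3 |   4 | abebeacdcebeabeadecdcaab
   4 |   1 | acbabebeacdcebeabeadecdcaab
   5 |   9 | acdcebeabeadecdcaab
   6 |  19 | adecdcaab
   7 |  27 | b
   8 |   3 | babebeacdcebeabeadecdcaab
   9 |  14 | beabeadecdcaab
  10 |   7 | beacdcebeabeadecdcaab
  11 |  17 | beadecdcaab
  12 |   5 | bebeacdcebeabeadecdcaab
  13 |  24 | caab
  14 |   2 | cbabebeacdcebeabeadecdcaab
  15 |  22 | cdcaab
  16 |  10 | cdcebeabeadecdcaab
  17 |  12 | cebeabeadecdcaab
  18 |  23 | dcaab
  19 |  11 | dcebeabeadecdcaab
  20 |  20 | decdcaab
  21 |  15 | eabeadecdcaab
  22 |   0 | eacbabebeacdcebeabeadecdcaab
  23 |   8 | eacdcebeabeadecdcaab
  24 |  18 | eadecdcaab
  25 |  13 | ebeabeadecdcaab
  26 |   6 | ebeacdcebeabeadecdcaab
  27 |  21 | ecdcaab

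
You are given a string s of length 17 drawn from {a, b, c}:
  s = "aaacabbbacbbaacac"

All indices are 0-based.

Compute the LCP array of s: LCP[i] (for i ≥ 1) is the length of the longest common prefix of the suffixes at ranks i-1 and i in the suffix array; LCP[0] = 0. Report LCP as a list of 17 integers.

rank→(start, suffix):
  0 → (0, 'aaacabbbacbbaacac')
  1 → (1, 'aacabbbacbbaacac')
  2 → (12, 'aacac')
  3 → (4, 'abbbacbbaacac')
  4 → (15, 'ac')
  5 → (2, 'acabbbacbbaacac')
  6 → (13, 'acac')
  7 → (8, 'acbbaacac')
  8 → (11, 'baacac')
  9 → (7, 'bacbbaacac')
  10 → (10, 'bbaacac')
  11 → (6, 'bbacbbaacac')
  12 → (5, 'bbbacbbaacac')
  13 → (16, 'c')
  14 → (3, 'cabbbacbbaacac')
  15 → (14, 'cac')
  16 → (9, 'cbbaacac')

SA = [0, 1, 12, 4, 15, 2, 13, 8, 11, 7, 10, 6, 5, 16, 3, 14, 9]
[i] adj suffixes → lcp
  [1] 0/1 → 2 ('aa')
  [2] 1/12 → 4 ('aaca')
  [3] 12/4 → 1 ('a')
  [4] 4/15 → 1 ('a')
  [5] 15/2 → 2 ('ac')
  [6] 2/13 → 3 ('aca')
  [7] 13/8 → 2 ('ac')
  [8] 8/11 → 0 ('')
  [9] 11/7 → 2 ('ba')
  [10] 7/10 → 1 ('b')
  [11] 10/6 → 3 ('bba')
  [12] 6/5 → 2 ('bb')
  [13] 5/16 → 0 ('')
  [14] 16/3 → 1 ('c')
  [15] 3/14 → 2 ('ca')
  [16] 14/9 → 1 ('c')

[0, 2, 4, 1, 1, 2, 3, 2, 0, 2, 1, 3, 2, 0, 1, 2, 1]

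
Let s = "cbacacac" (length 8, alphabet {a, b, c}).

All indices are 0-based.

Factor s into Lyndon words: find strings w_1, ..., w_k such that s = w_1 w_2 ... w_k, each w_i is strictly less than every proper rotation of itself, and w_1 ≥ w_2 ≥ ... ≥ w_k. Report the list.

["c", "b", "ac", "ac", "ac"]

emit factor 1: 'c' (i=0, period=1)
emit factor 2: 'b' (i=1, period=1)
emit factor 3: 'ac' (i=2, period=2)
emit factor 4: 'ac' (i=4, period=2)
emit factor 5: 'ac' (i=6, period=2)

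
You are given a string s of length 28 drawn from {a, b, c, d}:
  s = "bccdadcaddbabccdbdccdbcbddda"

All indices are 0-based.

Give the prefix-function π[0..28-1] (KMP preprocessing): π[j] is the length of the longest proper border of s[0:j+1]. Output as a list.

π[0] = 0
j=1 s[j]='c': π[1]=0 (border '')
j=2 s[j]='c': π[2]=0 (border '')
j=3 s[j]='d': π[3]=0 (border '')
j=4 s[j]='a': π[4]=0 (border '')
j=5 s[j]='d': π[5]=0 (border '')
j=6 s[j]='c': π[6]=0 (border '')
j=7 s[j]='a': π[7]=0 (border '')
j=8 s[j]='d': π[8]=0 (border '')
j=9 s[j]='d': π[9]=0 (border '')
j=10 s[j]='b': π[10]=1 (border 'b')
j=11 s[j]='a': k: 1→0; π[11]=0 (border '')
j=12 s[j]='b': π[12]=1 (border 'b')
j=13 s[j]='c': π[13]=2 (border 'bc')
j=14 s[j]='c': π[14]=3 (border 'bcc')
j=15 s[j]='d': π[15]=4 (border 'bccd')
j=16 s[j]='b': k: 4→0; π[16]=1 (border 'b')
j=17 s[j]='d': k: 1→0; π[17]=0 (border '')
j=18 s[j]='c': π[18]=0 (border '')
j=19 s[j]='c': π[19]=0 (border '')
j=20 s[j]='d': π[20]=0 (border '')
j=21 s[j]='b': π[21]=1 (border 'b')
j=22 s[j]='c': π[22]=2 (border 'bc')
j=23 s[j]='b': k: 2→0; π[23]=1 (border 'b')
j=24 s[j]='d': k: 1→0; π[24]=0 (border '')
j=25 s[j]='d': π[25]=0 (border '')
j=26 s[j]='d': π[26]=0 (border '')
j=27 s[j]='a': π[27]=0 (border '')

[0, 0, 0, 0, 0, 0, 0, 0, 0, 0, 1, 0, 1, 2, 3, 4, 1, 0, 0, 0, 0, 1, 2, 1, 0, 0, 0, 0]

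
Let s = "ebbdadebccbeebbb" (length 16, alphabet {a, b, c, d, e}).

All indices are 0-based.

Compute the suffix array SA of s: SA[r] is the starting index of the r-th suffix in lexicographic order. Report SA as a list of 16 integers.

rank→(start, suffix):
  0 → (4, 'adebccbeebbb')
  1 → (15, 'b')
  2 → (14, 'bb')
  3 → (13, 'bbb')
  4 → (1, 'bbdadebccbeebbb')
  5 → (7, 'bccbeebbb')
  6 → (2, 'bdadebccbeebbb')
  7 → (10, 'beebbb')
  8 → (9, 'cbeebbb')
  9 → (8, 'ccbeebbb')
  10 → (3, 'dadebccbeebbb')
  11 → (5, 'debccbeebbb')
  12 → (12, 'ebbb')
  13 → (0, 'ebbdadebccbeebbb')
  14 → (6, 'ebccbeebbb')
  15 → (11, 'eebbb')

[4, 15, 14, 13, 1, 7, 2, 10, 9, 8, 3, 5, 12, 0, 6, 11]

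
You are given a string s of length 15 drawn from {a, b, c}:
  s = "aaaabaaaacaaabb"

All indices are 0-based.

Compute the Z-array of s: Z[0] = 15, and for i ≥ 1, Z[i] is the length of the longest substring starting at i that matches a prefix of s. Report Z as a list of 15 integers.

Z[0]=15
i=1: outside box; Z[1]=3 extend→box=[1,4)
i=2: min(r-i=2, Z[1]=3)=2; Z[2]=2
i=3: min(r-i=1, Z[2]=2)=1; Z[3]=1
i=4: outside box; Z[4]=0
i=5: outside box; Z[5]=4 extend→box=[5,9)
i=6: min(r-i=3, Z[1]=3)=3; Z[6]=3
i=7: min(r-i=2, Z[2]=2)=2; Z[7]=2
i=8: min(r-i=1, Z[3]=1)=1; Z[8]=1
i=9: outside box; Z[9]=0
i=10: outside box; Z[10]=3 extend→box=[10,13)
i=11: min(r-i=2, Z[1]=3)=2; Z[11]=2
i=12: min(r-i=1, Z[2]=2)=1; Z[12]=1
i=13: outside box; Z[13]=0
i=14: outside box; Z[14]=0

[15, 3, 2, 1, 0, 4, 3, 2, 1, 0, 3, 2, 1, 0, 0]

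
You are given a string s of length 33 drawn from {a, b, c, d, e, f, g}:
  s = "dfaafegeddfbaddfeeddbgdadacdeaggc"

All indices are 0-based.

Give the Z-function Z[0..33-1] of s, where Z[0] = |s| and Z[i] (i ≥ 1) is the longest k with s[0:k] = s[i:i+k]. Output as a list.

Z[0]=33
i=1: i≥r, start 0; Z[1]=0
i=2: i≥r, start 0; Z[2]=0
i=3: i≥r, start 0; Z[3]=0
i=4: i≥r, start 0; Z[4]=0
i=5: i≥r, start 0; Z[5]=0
i=6: i≥r, start 0; Z[6]=0
i=7: i≥r, start 0; Z[7]=0
i=8: i≥r, start 0; Z[8]=1 scan→box=[8,9)
i=9: i≥r, start 0; Z[9]=2 scan→box=[9,11)
i=10: min(r-i=1, Z[1]=0)=0; Z[10]=0
i=11: i≥r, start 0; Z[11]=0
i=12: i≥r, start 0; Z[12]=0
i=13: i≥r, start 0; Z[13]=1 scan→box=[13,14)
i=14: i≥r, start 0; Z[14]=2 scan→box=[14,16)
i=15: min(r-i=1, Z[1]=0)=0; Z[15]=0
i=16: i≥r, start 0; Z[16]=0
i=17: i≥r, start 0; Z[17]=0
i=18: i≥r, start 0; Z[18]=1 scan→box=[18,19)
i=19: i≥r, start 0; Z[19]=1 scan→box=[19,20)
i=20: i≥r, start 0; Z[20]=0
i=21: i≥r, start 0; Z[21]=0
i=22: i≥r, start 0; Z[22]=1 scan→box=[22,23)
i=23: i≥r, start 0; Z[23]=0
i=24: i≥r, start 0; Z[24]=1 scan→box=[24,25)
i=25: i≥r, start 0; Z[25]=0
i=26: i≥r, start 0; Z[26]=0
i=27: i≥r, start 0; Z[27]=1 scan→box=[27,28)
i=28: i≥r, start 0; Z[28]=0
i=29: i≥r, start 0; Z[29]=0
i=30: i≥r, start 0; Z[30]=0
i=31: i≥r, start 0; Z[31]=0
i=32: i≥r, start 0; Z[32]=0

[33, 0, 0, 0, 0, 0, 0, 0, 1, 2, 0, 0, 0, 1, 2, 0, 0, 0, 1, 1, 0, 0, 1, 0, 1, 0, 0, 1, 0, 0, 0, 0, 0]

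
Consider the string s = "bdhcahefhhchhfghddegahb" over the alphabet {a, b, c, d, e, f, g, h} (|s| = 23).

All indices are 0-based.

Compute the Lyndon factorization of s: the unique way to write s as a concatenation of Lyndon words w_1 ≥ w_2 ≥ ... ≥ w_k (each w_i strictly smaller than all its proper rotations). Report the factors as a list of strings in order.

["bdhc", "ahefhhchhfghddeg", "ahb"]

emit factor 1: 'bdhc' (i=0, period=4)
emit factor 2: 'ahefhhchhfghddeg' (i=4, period=16)
emit factor 3: 'ahb' (i=20, period=3)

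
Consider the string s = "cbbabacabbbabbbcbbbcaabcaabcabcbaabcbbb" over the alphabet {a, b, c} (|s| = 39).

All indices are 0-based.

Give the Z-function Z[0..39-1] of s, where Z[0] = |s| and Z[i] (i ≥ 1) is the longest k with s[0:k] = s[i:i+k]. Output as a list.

Z[0]=39
i=1: outside box; Z[1]=0
i=2: outside box; Z[2]=0
i=3: outside box; Z[3]=0
i=4: outside box; Z[4]=0
i=5: outside box; Z[5]=0
i=6: outside box; Z[6]=1 grow→box=[6,7)
i=7: outside box; Z[7]=0
i=8: outside box; Z[8]=0
i=9: outside box; Z[9]=0
i=10: outside box; Z[10]=0
i=11: outside box; Z[11]=0
i=12: outside box; Z[12]=0
i=13: outside box; Z[13]=0
i=14: outside box; Z[14]=0
i=15: outside box; Z[15]=3 grow→box=[15,18)
i=16: min(r-i=2, Z[1]=0)=0; Z[16]=0
i=17: min(r-i=1, Z[2]=0)=0; Z[17]=0
i=18: outside box; Z[18]=0
i=19: outside box; Z[19]=1 grow→box=[19,20)
i=20: outside box; Z[20]=0
i=21: outside box; Z[21]=0
i=22: outside box; Z[22]=0
i=23: outside box; Z[23]=1 grow→box=[23,24)
i=24: outside box; Z[24]=0
i=25: outside box; Z[25]=0
i=26: outside box; Z[26]=0
i=27: outside box; Z[27]=1 grow→box=[27,28)
i=28: outside box; Z[28]=0
i=29: outside box; Z[29]=0
i=30: outside box; Z[30]=2 grow→box=[30,32)
i=31: min(r-i=1, Z[1]=0)=0; Z[31]=0
i=32: outside box; Z[32]=0
i=33: outside box; Z[33]=0
i=34: outside box; Z[34]=0
i=35: outside box; Z[35]=3 grow→box=[35,38)
i=36: min(r-i=2, Z[1]=0)=0; Z[36]=0
i=37: min(r-i=1, Z[2]=0)=0; Z[37]=0
i=38: outside box; Z[38]=0

[39, 0, 0, 0, 0, 0, 1, 0, 0, 0, 0, 0, 0, 0, 0, 3, 0, 0, 0, 1, 0, 0, 0, 1, 0, 0, 0, 1, 0, 0, 2, 0, 0, 0, 0, 3, 0, 0, 0]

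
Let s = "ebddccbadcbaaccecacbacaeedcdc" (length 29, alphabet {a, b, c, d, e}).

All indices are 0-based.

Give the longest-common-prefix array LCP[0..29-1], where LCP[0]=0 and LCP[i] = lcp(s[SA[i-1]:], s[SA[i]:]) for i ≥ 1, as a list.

[0, 1, 2, 2, 1, 1, 0, 2, 2, 1, 0, 1, 2, 1, 3, 3, 1, 2, 1, 1, 0, 2, 2, 2, 1, 0, 1, 1, 1]

rank→(start, suffix):
  0 → (11, 'aaccecacbacaeedcdc')
  1 → (20, 'acaeedcdc')
  2 → (17, 'acbacaeedcdc')
  3 → (12, 'accecacbacaeedcdc')
  4 → (7, 'adcbaaccecacbacaeedcdc')
  5 → (22, 'aeedcdc')
  6 → (10, 'baaccecacbacaeedcdc')
  7 → (19, 'bacaeedcdc')
  8 → (6, 'badcbaaccecacbacaeedcdc')
  9 → (1, 'bddccbadcbaaccecacbacaeedcdc')
  10 → (28, 'c')
  11 → (16, 'cacbacaeedcdc')
  12 → (21, 'caeedcdc')
  13 → (9, 'cbaaccecacbacaeedcdc')
  14 → (18, 'cbacaeedcdc')
  15 → (5, 'cbadcbaaccecacbacaeedcdc')
  16 → (4, 'ccbadcbaaccecacbacaeedcdc')
  17 → (13, 'ccecacbacaeedcdc')
  18 → (26, 'cdc')
  19 → (14, 'cecacbacaeedcdc')
  20 → (27, 'dc')
  21 → (8, 'dcbaaccecacbacaeedcdc')
  22 → (3, 'dccbadcbaaccecacbacaeedcdc')
  23 → (25, 'dcdc')
  24 → (2, 'ddccbadcbaaccecacbacaeedcdc')
  25 → (0, 'ebddccbadcbaaccecacbacaeedcdc')
  26 → (15, 'ecacbacaeedcdc')
  27 → (24, 'edcdc')
  28 → (23, 'eedcdc')

SA = [11, 20, 17, 12, 7, 22, 10, 19, 6, 1, 28, 16, 21, 9, 18, 5, 4, 13, 26, 14, 27, 8, 3, 25, 2, 0, 15, 24, 23]
i: (SA[i-1],SA[i]) lcp shared
  1: (11,20) 1 'a'
  2: (20,17) 2 'ac'
  3: (17,12) 2 'ac'
  4: (12,7) 1 'a'
  5: (7,22) 1 'a'
  6: (22,10) 0 ''
  7: (10,19) 2 'ba'
  8: (19,6) 2 'ba'
  9: (6,1) 1 'b'
  10: (1,28) 0 ''
  11: (28,16) 1 'c'
  12: (16,21) 2 'ca'
  13: (21,9) 1 'c'
  14: (9,18) 3 'cba'
  15: (18,5) 3 'cba'
  16: (5,4) 1 'c'
  17: (4,13) 2 'cc'
  18: (13,26) 1 'c'
  19: (26,14) 1 'c'
  20: (14,27) 0 ''
  21: (27,8) 2 'dc'
  22: (8,3) 2 'dc'
  23: (3,25) 2 'dc'
  24: (25,2) 1 'd'
  25: (2,0) 0 ''
  26: (0,15) 1 'e'
  27: (15,24) 1 'e'
  28: (24,23) 1 'e'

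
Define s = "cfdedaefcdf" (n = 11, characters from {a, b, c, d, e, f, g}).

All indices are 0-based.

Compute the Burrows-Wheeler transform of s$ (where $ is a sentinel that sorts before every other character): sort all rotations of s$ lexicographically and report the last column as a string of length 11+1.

fdf$efcdadec

rank  rotation      last
    0  $cfdedaefcdf  f
    1  aefcdf$cfded  d
    2  cdf$cfdedaef  f
    3  cfdedaefcdf$  $
    4  daefcdf$cfde  e
    5  dedaefcdf$cf  f
    6  df$cfdedaefc  c
    7  edaefcdf$cfd  d
    8  efcdf$cfdeda  a
    9  f$cfdedaefcd  d
   10  fcdf$cfdedae  e
   11  fdedaefcdf$c  c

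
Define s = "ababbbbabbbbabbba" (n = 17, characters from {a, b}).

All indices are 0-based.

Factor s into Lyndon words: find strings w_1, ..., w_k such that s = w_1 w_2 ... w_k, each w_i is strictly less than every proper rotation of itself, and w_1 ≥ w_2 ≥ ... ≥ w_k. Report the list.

["ababbbbabbbbabbb", "a"]

emit factor 1: 'ababbbbabbbbabbb' (i=0, period=16)
emit factor 2: 'a' (i=16, period=1)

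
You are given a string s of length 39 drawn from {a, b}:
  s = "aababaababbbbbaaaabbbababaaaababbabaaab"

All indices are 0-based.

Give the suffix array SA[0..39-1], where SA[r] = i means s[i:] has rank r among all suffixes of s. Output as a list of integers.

[25, 14, 35, 26, 15, 36, 0, 27, 5, 16, 37, 23, 33, 3, 21, 1, 28, 6, 30, 17, 8, 38, 24, 13, 34, 4, 22, 32, 2, 20, 29, 7, 12, 31, 19, 11, 18, 10, 9]

sorted suffixes:
  #0 SA[0]=25  'aaaababbabaaab'
  #1 SA[1]=14  'aaaabbbababaaaababbabaaab'
  #2 SA[2]=35  'aaab'
  #3 SA[3]=26  'aaababbabaaab'
  #4 SA[4]=15  'aaabbbababaaaababbabaaab'
  #5 SA[5]=36  'aab'
  #6 SA[6]=0  'aababaababbbbbaaaabbbababaaaababbabaaab'
  #7 SA[7]=27  'aababbabaaab'
  #8 SA[8]=5  'aababbbbbaaaabbbababaaaababbabaaab'
  #9 SA[9]=16  'aabbbababaaaababbabaaab'
  #10 SA[10]=37  'ab'
  #11 SA[11]=23  'abaaaababbabaaab'
  #12 SA[12]=33  'abaaab'
  #13 SA[13]=3  'abaababbbbbaaaabbbababaaaababbabaaab'
  #14 SA[14]=21  'ababaaaababbabaaab'
  #15 SA[15]=1  'ababaababbbbbaaaabbbababaaaababbabaaab'
  #16 SA[16]=28  'ababbabaaab'
  #17 SA[17]=6  'ababbbbbaaaabbbababaaaababbabaaab'
  #18 SA[18]=30  'abbabaaab'
  #19 SA[19]=17  'abbbababaaaababbabaaab'
  #20 SA[20]=8  'abbbbbaaaabbbababaaaababbabaaab'
  #21 SA[21]=38  'b'
  #22 SA[22]=24  'baaaababbabaaab'
  #23 SA[23]=13  'baaaabbbababaaaababbabaaab'
  #24 SA[24]=34  'baaab'
  #25 SA[25]=4  'baababbbbbaaaabbbababaaaababbabaaab'
  #26 SA[26]=22  'babaaaababbabaaab'
  #27 SA[27]=32  'babaaab'
  #28 SA[28]=2  'babaababbbbbaaaabbbababaaaababbabaaab'
  #29 SA[29]=20  'bababaaaababbabaaab'
  #30 SA[30]=29  'babbabaaab'
  #31 SA[31]=7  'babbbbbaaaabbbababaaaababbabaaab'
  #32 SA[32]=12  'bbaaaabbbababaaaababbabaaab'
  #33 SA[33]=31  'bbabaaab'
  #34 SA[34]=19  'bbababaaaababbabaaab'
  #35 SA[35]=11  'bbbaaaabbbababaaaababbabaaab'
  #36 SA[36]=18  'bbbababaaaababbabaaab'
  #37 SA[37]=10  'bbbbaaaabbbababaaaababbabaaab'
  #38 SA[38]=9  'bbbbbaaaabbbababaaaababbabaaab'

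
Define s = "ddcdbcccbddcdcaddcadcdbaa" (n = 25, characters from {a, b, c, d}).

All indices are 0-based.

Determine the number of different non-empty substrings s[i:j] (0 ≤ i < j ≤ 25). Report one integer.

rank→(start, suffix):
  0 → (24, 'a')
  1 → (23, 'aa')
  2 → (18, 'adcdbaa')
  3 → (14, 'addcadcdbaa')
  4 → (22, 'baa')
  5 → (4, 'bcccbddcdcaddcadcdbaa')
  6 → (8, 'bddcdcaddcadcdbaa')
  7 → (17, 'cadcdbaa')
  8 → (13, 'caddcadcdbaa')
  9 → (7, 'cbddcdcaddcadcdbaa')
  10 → (6, 'ccbddcdcaddcadcdbaa')
  11 → (5, 'cccbddcdcaddcadcdbaa')
  12 → (20, 'cdbaa')
  13 → (2, 'cdbcccbddcdcaddcadcdbaa')
  14 → (11, 'cdcaddcadcdbaa')
  15 → (21, 'dbaa')
  16 → (3, 'dbcccbddcdcaddcadcdbaa')
  17 → (16, 'dcadcdbaa')
  18 → (12, 'dcaddcadcdbaa')
  19 → (19, 'dcdbaa')
  20 → (1, 'dcdbcccbddcdcaddcadcdbaa')
  21 → (10, 'dcdcaddcadcdbaa')
  22 → (15, 'ddcadcdbaa')
  23 → (0, 'ddcdbcccbddcdcaddcadcdbaa')
  24 → (9, 'ddcdcaddcadcdbaa')

SA = [24, 23, 18, 14, 22, 4, 8, 17, 13, 7, 6, 5, 20, 2, 11, 21, 3, 16, 12, 19, 1, 10, 15, 0, 9]
i: (SA[i-1],SA[i]) lcp shared
  1: (24,23) 1 'a'
  2: (23,18) 1 'a'
  3: (18,14) 2 'ad'
  4: (14,22) 0 ''
  5: (22,4) 1 'b'
  6: (4,8) 1 'b'
  7: (8,17) 0 ''
  8: (17,13) 3 'cad'
  9: (13,7) 1 'c'
  10: (7,6) 1 'c'
  11: (6,5) 2 'cc'
  12: (5,20) 1 'c'
  13: (20,2) 3 'cdb'
  14: (2,11) 2 'cd'
  15: (11,21) 0 ''
  16: (21,3) 2 'db'
  17: (3,16) 1 'd'
  18: (16,12) 4 'dcad'
  19: (12,19) 2 'dc'
  20: (19,1) 4 'dcdb'
  21: (1,10) 3 'dcd'
  22: (10,15) 1 'd'
  23: (15,0) 3 'ddc'
  24: (0,9) 4 'ddcd'

n(n+1)/2 = 25·26/2 = 325
Σ LCP = 0 + 1 + 1 + 2 + 0 + 1 + 1 + 0 + 3 + 1 + 1 + 2 + 1 + 3 + 2 + 0 + 2 + 1 + 4 + 2 + 4 + 3 + 1 + 3 + 4 = 43
distinct = 325 − 43 = 282

282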